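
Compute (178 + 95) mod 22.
9

(178 + 95) = 273
273 mod 22 = 9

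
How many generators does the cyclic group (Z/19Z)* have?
6

The number of primitive roots modulo p is φ(p-1) = φ(18)
φ(18) = 6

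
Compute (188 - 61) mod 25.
2

(188 - 61) = 127
127 mod 25 = 2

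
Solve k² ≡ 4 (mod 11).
The square roots of 4 mod 11 are 9 and 2. Verify: 9² = 81 ≡ 4 (mod 11)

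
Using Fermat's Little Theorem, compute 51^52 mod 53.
By Fermat's Little Theorem, 51^{52} ≡ 1 (mod 53) since 53 is prime and gcd(51, 53) = 1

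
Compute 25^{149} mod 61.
22

Using successive squaring:
Binary expansion of 149: 10010101
Powers of 25 mod 61 (each is the square of the previous):
  25^1 ≡ 25 (mod 61)
  25^2 ≡ 25² = 625 ≡ 15 (mod 61)
  25^4 ≡ 15² = 225 ≡ 42 (mod 61)
  25^8 ≡ 42² = 1764 ≡ 56 (mod 61)
  25^16 ≡ 56² = 3136 ≡ 25 (mod 61)
  25^32 ≡ 25² = 625 ≡ 15 (mod 61)
  25^64 ≡ 15² = 225 ≡ 42 (mod 61)
  25^128 ≡ 42² = 1764 ≡ 56 (mod 61)
149 = 128 + 16 + 4 + 1, so 25^149 = 25^128 × 25^16 × 25^4 × 25^1 ≡ 56 × 25 × 42 × 25 (mod 61)
Multiplying step by step:
  56 × 25 = 1400 ≡ 58 (mod 61)
  58 × 42 = 2436 ≡ 57 (mod 61)
  57 × 25 = 1425 ≡ 22 (mod 61)
Result: 25^149 ≡ 22 (mod 61)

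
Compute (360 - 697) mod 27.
14

(360 - 697) = -337
-337 mod 27 = 14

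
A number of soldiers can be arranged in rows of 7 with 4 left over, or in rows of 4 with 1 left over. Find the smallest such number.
M = 7 × 4 = 28. M₁ = 4, y₁ ≡ 2 (mod 7). M₂ = 7, y₂ ≡ 3 (mod 4). t = 4×4×2 + 1×7×3 ≡ 25 (mod 28). The smallest positive such number is 25.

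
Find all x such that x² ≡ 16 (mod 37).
The square roots of 16 mod 37 are 33 and 4. Verify: 33² = 1089 ≡ 16 (mod 37)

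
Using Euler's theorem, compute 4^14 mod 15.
By Euler: 4^{8} ≡ 1 (mod 15) since gcd(4, 15) = 1. 14 = 1×8 + 6. So 4^{14} ≡ 4^{6} ≡ 1 (mod 15)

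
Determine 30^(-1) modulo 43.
30^(-1) ≡ 33 (mod 43). Verification: 30 × 33 = 990 ≡ 1 (mod 43)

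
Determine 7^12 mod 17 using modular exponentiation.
Using repeated squaring. 12 = 8 + 4 (binary 1100). Repeated squaring mod 17: 7^1 ≡ 7; 7^2 ≡ 7² = 49 ≡ 15; 7^4 ≡ 15² = 225 ≡ 4; 7^8 ≡ 4² = 16 ≡ 16. Multiply: 7^12 = 7^8 × 7^4 ≡ 16 × 4 (mod 17): 16 × 4 = 64 ≡ 13. So 7^12 ≡ 13 (mod 17).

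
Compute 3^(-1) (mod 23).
8

Using Extended Euclidean Algorithm:
gcd(3, 23) = 1
Bezout coefficients: 3 × 8 + 23 × -1 = 1
So 3 × 8 ≡ 1 (mod 23)
The inverse is 8 mod 23 = 8
Verification: 3 × 8 = 24 = 1 × 23 + 1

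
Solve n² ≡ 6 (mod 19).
The square roots of 6 mod 19 are 5 and 14. Verify: 5² = 25 ≡ 6 (mod 19)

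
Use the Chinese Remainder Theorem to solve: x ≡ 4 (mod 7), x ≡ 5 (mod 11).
M = 7 × 11 = 77. M₁ = 11, y₁ ≡ 2 (mod 7). M₂ = 7, y₂ ≡ 8 (mod 11). x = 4×11×2 + 5×7×8 ≡ 60 (mod 77)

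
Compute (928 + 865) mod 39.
38

(928 + 865) = 1793
1793 mod 39 = 38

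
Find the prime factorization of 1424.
2^4 × 89

Divide by primes starting from smallest:
1424 ÷ 2 = 712
712 ÷ 2 = 356
356 ÷ 2 = 178
178 ÷ 2 = 89
89 ÷ 89 = 1

1424 = 2^4 × 89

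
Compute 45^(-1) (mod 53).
45^(-1) ≡ 33 (mod 53). Verification: 45 × 33 = 1485 ≡ 1 (mod 53)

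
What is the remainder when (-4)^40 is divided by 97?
Using repeated squaring. (-4) ≡ 93 (mod 97). 40 = 32 + 8 (binary 101000). Repeated squaring mod 97: 93^1 ≡ 93; 93^2 ≡ 93² = 8649 ≡ 16; 93^4 ≡ 16² = 256 ≡ 62; 93^8 ≡ 62² = 3844 ≡ 61; 93^16 ≡ 61² = 3721 ≡ 35; 93^32 ≡ 35² = 1225 ≡ 61. Multiply: (-4)^40 ≡ 93^32 × 93^8 ≡ 61 × 61 (mod 97): 61 × 61 = 3721 ≡ 35. So (-4)^40 ≡ 35 (mod 97).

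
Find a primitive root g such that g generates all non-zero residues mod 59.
p - 1 = 58 has prime divisors 2, 29. h is a primitive root mod 59 iff h^(58/q) ≢ 1 (mod 59) for each such q.
h = 2: 2^29 ≡ 58, 2^2 ≡ 4 (mod 59); none is 1, so 2 has order 58 and is a primitive root.
The smallest primitive root mod 59 is g = 2.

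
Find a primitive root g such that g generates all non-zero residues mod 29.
p - 1 = 28 has prime divisors 2, 7. h is a primitive root mod 29 iff h^(28/q) ≢ 1 (mod 29) for each such q.
h = 2: 2^14 ≡ 28, 2^4 ≡ 16 (mod 29); none is 1, so 2 has order 28 and is a primitive root.
The smallest primitive root mod 29 is g = 2.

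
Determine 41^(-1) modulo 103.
41^(-1) ≡ 98 (mod 103). Verification: 41 × 98 = 4018 ≡ 1 (mod 103)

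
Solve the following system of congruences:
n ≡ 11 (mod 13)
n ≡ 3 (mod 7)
24

Using the Chinese Remainder Theorem:
M = product of moduli = 91
For equation 1: M_1 = 7, 7 ≡ 7 (mod 13), inverse of 7 mod 13 is 2 (check: 7 × 2 = 14 ≡ 1 (mod 13))
For equation 2: M_2 = 13, 13 ≡ 6 (mod 7), inverse of 13 mod 7 is 6 (check: 6 × 6 = 36 ≡ 1 (mod 7))
Combine: n ≡ Σ r_i×M_i×(M_i⁻¹ mod m_i) = 11×7×2 + 3×13×6 = 154 + 234 = 388
388 mod 91 = 24
n ≡ 24 (mod 91)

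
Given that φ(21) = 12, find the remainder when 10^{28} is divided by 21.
By Euler: 10^{12} ≡ 1 (mod 21) since gcd(10, 21) = 1. 28 = 2×12 + 4. So 10^{28} ≡ 10^{4} ≡ 4 (mod 21)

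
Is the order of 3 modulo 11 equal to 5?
Yes, ord_11(3) = 5.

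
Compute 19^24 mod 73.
Using repeated squaring. 24 = 16 + 8 (binary 11000). Repeated squaring mod 73: 19^1 ≡ 19; 19^2 ≡ 19² = 361 ≡ 69; 19^4 ≡ 69² = 4761 ≡ 16; 19^8 ≡ 16² = 256 ≡ 37; 19^16 ≡ 37² = 1369 ≡ 55. Multiply: 19^24 = 19^16 × 19^8 ≡ 55 × 37 (mod 73): 55 × 37 = 2035 ≡ 64. So 19^24 ≡ 64 (mod 73).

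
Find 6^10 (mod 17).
10 = 8 + 2 (binary 1010). Repeated squaring mod 17: 6^1 ≡ 6; 6^2 ≡ 6² = 36 ≡ 2; 6^4 ≡ 2² = 4 ≡ 4; 6^8 ≡ 4² = 16 ≡ 16. Multiply: 6^10 = 6^8 × 6^2 ≡ 16 × 2 (mod 17): 16 × 2 = 32 ≡ 15. So 6^10 ≡ 15 (mod 17).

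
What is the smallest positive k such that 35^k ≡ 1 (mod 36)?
Powers of 35 mod 36: 35^1≡35, 35^2≡1. Order = 2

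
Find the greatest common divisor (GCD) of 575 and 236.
1

Using the Euclidean algorithm:
575 = 2 × 236 + 103
236 = 2 × 103 + 30
103 = 3 × 30 + 13
30 = 2 × 13 + 4
13 = 3 × 4 + 1
4 = 4 × 1 + 0

GCD(575, 236) = 1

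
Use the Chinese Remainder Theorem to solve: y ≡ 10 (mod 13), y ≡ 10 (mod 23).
10

Using the Chinese Remainder Theorem:
M = product of moduli = 299
For equation 1: M_1 = 23, 23 ≡ 10 (mod 13), inverse of 23 mod 13 is 4 (check: 10 × 4 = 40 ≡ 1 (mod 13))
For equation 2: M_2 = 13, 13 ≡ 13 (mod 23), inverse of 13 mod 23 is 16 (check: 13 × 16 = 208 ≡ 1 (mod 23))
Combine: y ≡ Σ r_i×M_i×(M_i⁻¹ mod m_i) = 10×23×4 + 10×13×16 = 920 + 2080 = 3000
3000 mod 299 = 10
y ≡ 10 (mod 299)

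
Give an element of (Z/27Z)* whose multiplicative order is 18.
2 has order 18 mod 27 since 2^{18} ≡ 1 (mod 27) and no smaller power works.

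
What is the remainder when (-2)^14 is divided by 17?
Using repeated squaring. (-2) ≡ 15 (mod 17). 14 = 8 + 4 + 2 (binary 1110). Repeated squaring mod 17: 15^1 ≡ 15; 15^2 ≡ 15² = 225 ≡ 4; 15^4 ≡ 4² = 16 ≡ 16; 15^8 ≡ 16² = 256 ≡ 1. Multiply: (-2)^14 ≡ 15^8 × 15^4 × 15^2 ≡ 1 × 16 × 4 (mod 17): 1 × 16 = 16 ≡ 16; 16 × 4 = 64 ≡ 13. So (-2)^14 ≡ 13 (mod 17).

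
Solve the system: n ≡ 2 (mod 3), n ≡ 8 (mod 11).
M = 3 × 11 = 33. M₁ = 11, y₁ ≡ 2 (mod 3). M₂ = 3, y₂ ≡ 4 (mod 11). n = 2×11×2 + 8×3×4 ≡ 8 (mod 33)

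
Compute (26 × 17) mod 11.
2

(26 × 17) = 442
442 mod 11 = 2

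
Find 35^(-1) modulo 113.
42

Using Extended Euclidean Algorithm:
gcd(35, 113) = 1
Bezout coefficients: 35 × 42 + 113 × -13 = 1
So 35 × 42 ≡ 1 (mod 113)
The inverse is 42 mod 113 = 42
Verification: 35 × 42 = 1470 = 13 × 113 + 1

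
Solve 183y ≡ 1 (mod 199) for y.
183^(-1) ≡ 87 (mod 199). Verification: 183 × 87 = 15921 ≡ 1 (mod 199)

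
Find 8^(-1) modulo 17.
15

Using Extended Euclidean Algorithm:
gcd(8, 17) = 1
Bezout coefficients: 8 × -2 + 17 × 1 = 1
So 8 × -2 ≡ 1 (mod 17)
The inverse is -2 mod 17 = 15
Verification: 8 × 15 = 120 = 7 × 17 + 1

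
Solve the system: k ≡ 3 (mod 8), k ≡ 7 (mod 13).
M = 8 × 13 = 104. M₁ = 13, y₁ ≡ 5 (mod 8). M₂ = 8, y₂ ≡ 5 (mod 13). k = 3×13×5 + 7×8×5 ≡ 59 (mod 104)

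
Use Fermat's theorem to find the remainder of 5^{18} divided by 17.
8

By Fermat's Little Theorem, a^(p-1) ≡ 1 (mod p) for prime p and gcd(a, p) = 1
Here p = 17, so 5^16 ≡ 1 (mod 17)
We can reduce the exponent: 18 mod 16 = 2
So 5^18 ≡ 5^2 (mod 17)
Computing: 5^2 mod 17 = 8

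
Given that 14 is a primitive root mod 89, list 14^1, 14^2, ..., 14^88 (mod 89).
g^1, g^2, ..., g^{88} mod 89: {14, 18, 74, 57, 86, 47, 35, 45, 7, 9, 37, 73, 43, 68, 62, 67, 48, 49, 63, 81, 66, 34, 31, 78, 24, 69, 76, 85, 33, 17, 60, 39, 12, 79, 38, 87, 61, 53, 30, 64, 6, 84, 19, 88, 75, 71, 15, 32, 3, 42, 54, 44, 82, 80, 52, 16, 46, 21, 27, 22, 41, 40, 26, 8, 23, 55, 58, 11, 65, 20, 13, 4, 56, 72, 29, 50, 77, 10, 51, 2, 28, 36, 59, 25, 83, 5, 70, 1}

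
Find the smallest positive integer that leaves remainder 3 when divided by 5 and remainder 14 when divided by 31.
M = 5 × 31 = 155. M₁ = 31, y₁ ≡ 1 (mod 5). M₂ = 5, y₂ ≡ 25 (mod 31). n = 3×31×1 + 14×5×25 ≡ 138 (mod 155). The smallest positive such number is 138.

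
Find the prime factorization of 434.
2 × 7 × 31

Divide by primes starting from smallest:
434 ÷ 2 = 217
217 ÷ 7 = 31
31 ÷ 31 = 1

434 = 2 × 7 × 31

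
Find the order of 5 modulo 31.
Powers of 5 mod 31: 5^1≡5, 5^2≡25, 5^3≡1. Order = 3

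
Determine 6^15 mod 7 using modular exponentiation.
Using Fermat: 6^{6} ≡ 1 (mod 7). 15 ≡ 3 (mod 6). So 6^{15} ≡ 6^{3} ≡ 6 (mod 7)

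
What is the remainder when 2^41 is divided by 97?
Using repeated squaring. 41 = 32 + 8 + 1 (binary 101001). Repeated squaring mod 97: 2^1 ≡ 2; 2^2 ≡ 2² = 4 ≡ 4; 2^4 ≡ 4² = 16 ≡ 16; 2^8 ≡ 16² = 256 ≡ 62; 2^16 ≡ 62² = 3844 ≡ 61; 2^32 ≡ 61² = 3721 ≡ 35. Multiply: 2^41 = 2^32 × 2^8 × 2^1 ≡ 35 × 62 × 2 (mod 97): 35 × 62 = 2170 ≡ 36; 36 × 2 = 72 ≡ 72. So 2^41 ≡ 72 (mod 97).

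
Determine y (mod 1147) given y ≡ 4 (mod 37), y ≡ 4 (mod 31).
4

Using the Chinese Remainder Theorem:
M = product of moduli = 1147
For equation 1: M_1 = 31, 31 ≡ 31 (mod 37), inverse of 31 mod 37 is 6 (check: 31 × 6 = 186 ≡ 1 (mod 37))
For equation 2: M_2 = 37, 37 ≡ 6 (mod 31), inverse of 37 mod 31 is 26 (check: 6 × 26 = 156 ≡ 1 (mod 31))
Combine: y ≡ Σ r_i×M_i×(M_i⁻¹ mod m_i) = 4×31×6 + 4×37×26 = 744 + 3848 = 4592
4592 mod 1147 = 4
y ≡ 4 (mod 1147)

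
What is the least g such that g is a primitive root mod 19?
p - 1 = 18 has prime divisors 2, 3. h is a primitive root mod 19 iff h^(18/q) ≢ 1 (mod 19) for each such q.
h = 2: 2^9 ≡ 18, 2^6 ≡ 7 (mod 19); none is 1, so 2 has order 18 and is a primitive root.
The smallest primitive root mod 19 is g = 2.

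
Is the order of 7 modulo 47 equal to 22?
No, the actual order is 23, not 22.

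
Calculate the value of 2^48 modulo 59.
Using repeated squaring. 48 = 32 + 16 (binary 110000). Repeated squaring mod 59: 2^1 ≡ 2; 2^2 ≡ 2² = 4 ≡ 4; 2^4 ≡ 4² = 16 ≡ 16; 2^8 ≡ 16² = 256 ≡ 20; 2^16 ≡ 20² = 400 ≡ 46; 2^32 ≡ 46² = 2116 ≡ 51. Multiply: 2^48 = 2^32 × 2^16 ≡ 51 × 46 (mod 59): 51 × 46 = 2346 ≡ 45. So 2^48 ≡ 45 (mod 59).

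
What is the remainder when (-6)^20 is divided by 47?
Using repeated squaring. (-6) ≡ 41 (mod 47). 20 = 16 + 4 (binary 10100). Repeated squaring mod 47: 41^1 ≡ 41; 41^2 ≡ 41² = 1681 ≡ 36; 41^4 ≡ 36² = 1296 ≡ 27; 41^8 ≡ 27² = 729 ≡ 24; 41^16 ≡ 24² = 576 ≡ 12. Multiply: (-6)^20 ≡ 41^16 × 41^4 ≡ 12 × 27 (mod 47): 12 × 27 = 324 ≡ 42. So (-6)^20 ≡ 42 (mod 47).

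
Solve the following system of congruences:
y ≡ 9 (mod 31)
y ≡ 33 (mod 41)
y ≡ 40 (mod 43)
36031

Using the Chinese Remainder Theorem:
M = product of moduli = 54653
For equation 1: M_1 = 1763, 1763 ≡ 27 (mod 31), inverse of 1763 mod 31 is 23 (check: 27 × 23 = 621 ≡ 1 (mod 31))
For equation 2: M_2 = 1333, 1333 ≡ 21 (mod 41), inverse of 1333 mod 41 is 2 (check: 21 × 2 = 42 ≡ 1 (mod 41))
For equation 3: M_3 = 1271, 1271 ≡ 24 (mod 43), inverse of 1271 mod 43 is 9 (check: 24 × 9 = 216 ≡ 1 (mod 43))
Combine: y ≡ Σ r_i×M_i×(M_i⁻¹ mod m_i) = 9×1763×23 + 33×1333×2 + 40×1271×9 = 364941 + 87978 + 457560 = 910479
910479 mod 54653 = 36031
y ≡ 36031 (mod 54653)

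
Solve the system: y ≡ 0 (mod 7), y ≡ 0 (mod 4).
M = 7 × 4 = 28. M₁ = 4, y₁ ≡ 2 (mod 7). M₂ = 7, y₂ ≡ 3 (mod 4). y = 0×4×2 + 0×7×3 ≡ 0 (mod 28)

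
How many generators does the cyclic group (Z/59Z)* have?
28

The number of primitive roots modulo p is φ(p-1) = φ(58)
φ(58) = 28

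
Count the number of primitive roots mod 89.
Number of primitive roots mod 89 = φ(88) = 40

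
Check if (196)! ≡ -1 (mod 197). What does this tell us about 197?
(196)! mod 197 = 196. Since this equals -1 (mod 197), Wilson confirms 197 is prime.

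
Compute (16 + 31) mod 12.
11

(16 + 31) = 47
47 mod 12 = 11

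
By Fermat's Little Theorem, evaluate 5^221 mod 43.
By Fermat: 5^{42} ≡ 1 (mod 43). 221 ≡ 11 (mod 42). So 5^{221} ≡ 5^{11} ≡ 34 (mod 43)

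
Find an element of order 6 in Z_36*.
7 has order 6 mod 36 since 7^{6} ≡ 1 (mod 36) and no smaller power works.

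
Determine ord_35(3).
Powers of 3 mod 35: 3^1≡3, 3^2≡9, 3^3≡27, 3^4≡11, 3^5≡33, 3^6≡29, 3^7≡17, 3^8≡16, 3^9≡13, 3^10≡4, 3^11≡12, 3^12≡1. Order = 12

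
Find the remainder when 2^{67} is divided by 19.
By Fermat: 2^{18} ≡ 1 (mod 19). 67 = 3×18 + 13. So 2^{67} ≡ 2^{13} ≡ 3 (mod 19)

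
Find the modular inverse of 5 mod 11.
5^(-1) ≡ 9 (mod 11). Verification: 5 × 9 = 45 ≡ 1 (mod 11)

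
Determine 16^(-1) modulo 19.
16^(-1) ≡ 6 (mod 19). Verification: 16 × 6 = 96 ≡ 1 (mod 19)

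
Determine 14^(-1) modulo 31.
14^(-1) ≡ 20 (mod 31). Verification: 14 × 20 = 280 ≡ 1 (mod 31)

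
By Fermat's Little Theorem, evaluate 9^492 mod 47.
By Fermat: 9^{46} ≡ 1 (mod 47). 492 ≡ 32 (mod 46). So 9^{492} ≡ 9^{32} ≡ 6 (mod 47)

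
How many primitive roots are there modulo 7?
Number of primitive roots mod 7 = φ(6) = 2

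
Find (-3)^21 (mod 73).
Using repeated squaring. (-3) ≡ 70 (mod 73). 21 = 16 + 4 + 1 (binary 10101). Repeated squaring mod 73: 70^1 ≡ 70; 70^2 ≡ 70² = 4900 ≡ 9; 70^4 ≡ 9² = 81 ≡ 8; 70^8 ≡ 8² = 64 ≡ 64; 70^16 ≡ 64² = 4096 ≡ 8. Multiply: (-3)^21 ≡ 70^16 × 70^4 × 70^1 ≡ 8 × 8 × 70 (mod 73): 8 × 8 = 64 ≡ 64; 64 × 70 = 4480 ≡ 27. So (-3)^21 ≡ 27 (mod 73).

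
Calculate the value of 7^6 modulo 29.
6 = 4 + 2 (binary 110). Repeated squaring mod 29: 7^1 ≡ 7; 7^2 ≡ 7² = 49 ≡ 20; 7^4 ≡ 20² = 400 ≡ 23. Multiply: 7^6 = 7^4 × 7^2 ≡ 23 × 20 (mod 29): 23 × 20 = 460 ≡ 25. So 7^6 ≡ 25 (mod 29).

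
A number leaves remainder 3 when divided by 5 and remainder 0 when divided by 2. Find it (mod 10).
M = 5 × 2 = 10. M₁ = 2, y₁ ≡ 3 (mod 5). M₂ = 5, y₂ ≡ 1 (mod 2). n = 3×2×3 + 0×5×1 ≡ 8 (mod 10)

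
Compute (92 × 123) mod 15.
6

(92 × 123) = 11316
11316 mod 15 = 6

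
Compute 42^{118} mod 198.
36

Using successive squaring:
Binary expansion of 118: 1110110
Powers of 42 mod 198 (each is the square of the previous):
  42^1 ≡ 42 (mod 198)
  42^2 ≡ 42² = 1764 ≡ 180 (mod 198)
  42^4 ≡ 180² = 32400 ≡ 126 (mod 198)
  42^8 ≡ 126² = 15876 ≡ 36 (mod 198)
  42^16 ≡ 36² = 1296 ≡ 108 (mod 198)
  42^32 ≡ 108² = 11664 ≡ 180 (mod 198)
  42^64 ≡ 180² = 32400 ≡ 126 (mod 198)
118 = 64 + 32 + 16 + 4 + 2, so 42^118 = 42^64 × 42^32 × 42^16 × 42^4 × 42^2 ≡ 126 × 180 × 108 × 126 × 180 (mod 198)
Multiplying step by step:
  126 × 180 = 22680 ≡ 108 (mod 198)
  108 × 108 = 11664 ≡ 180 (mod 198)
  180 × 126 = 22680 ≡ 108 (mod 198)
  108 × 180 = 19440 ≡ 36 (mod 198)
Result: 42^118 ≡ 36 (mod 198)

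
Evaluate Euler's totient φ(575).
440

Prime factorization: 575 = 5^2 × 23
Using the formula φ(n) = n × Π(1 - 1/p) for each prime factor p:
φ(575) = 575 × (1 - 1/5) × (1 - 1/23)
φ(575) = 440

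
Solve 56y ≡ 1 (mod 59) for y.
56^(-1) ≡ 39 (mod 59). Verification: 56 × 39 = 2184 ≡ 1 (mod 59)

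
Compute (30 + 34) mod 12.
4

(30 + 34) = 64
64 mod 12 = 4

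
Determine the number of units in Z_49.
42

Prime factorization: 49 = 7^2
Using the formula φ(n) = n × Π(1 - 1/p) for each prime factor p:
φ(49) = 49 × (1 - 1/7)
φ(49) = 42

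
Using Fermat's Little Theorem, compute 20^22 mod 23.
By Fermat's Little Theorem, 20^{22} ≡ 1 (mod 23) since 23 is prime and gcd(20, 23) = 1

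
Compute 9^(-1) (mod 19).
9^(-1) ≡ 17 (mod 19). Verification: 9 × 17 = 153 ≡ 1 (mod 19)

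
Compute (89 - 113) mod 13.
2

(89 - 113) = -24
-24 mod 13 = 2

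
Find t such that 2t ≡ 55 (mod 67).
61

Since gcd(2, 67) = 1 divides 55, a solution exists.
Multiply both sides by the inverse of 2 mod 67:
  2^(-1) mod 67 = 34
  x ≡ 34 × 55 ≡ 1870 ≡ 61 (mod 67)
Verification: 2 × 61 = 122 = 1 × 67 + 55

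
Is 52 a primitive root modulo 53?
No

To verify, check if 52^(52/q) ≢ 1 (mod 53) for each prime divisor q of 52
Divisors of 52 = 52: [1, 2, 4, 13, 26, 52]
  52^(52/2) = 52^26 ≡ 1 (mod 53)
  52^(52/13) = 52^4 ≡ 1 (mod 53)
Conclusion: 52 is not a primitive root modulo 53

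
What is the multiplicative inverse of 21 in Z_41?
2

Using Extended Euclidean Algorithm:
gcd(21, 41) = 1
Bezout coefficients: 21 × 2 + 41 × -1 = 1
So 21 × 2 ≡ 1 (mod 41)
The inverse is 2 mod 41 = 2
Verification: 21 × 2 = 42 = 1 × 41 + 1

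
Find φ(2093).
1584

Prime factorization: 2093 = 7 × 13 × 23
Using the formula φ(n) = n × Π(1 - 1/p) for each prime factor p:
φ(2093) = 2093 × (1 - 1/7) × (1 - 1/13) × (1 - 1/23)
φ(2093) = 1584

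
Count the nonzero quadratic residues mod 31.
For prime 31, there are (p-1)/2 = (31-1)/2 = 15 quadratic residues (excluding 0).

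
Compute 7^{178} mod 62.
19

Using successive squaring:
Binary expansion of 178: 10110010
Powers of 7 mod 62 (each is the square of the previous):
  7^1 ≡ 7 (mod 62)
  7^2 ≡ 7² = 49 ≡ 49 (mod 62)
  7^4 ≡ 49² = 2401 ≡ 45 (mod 62)
  7^8 ≡ 45² = 2025 ≡ 41 (mod 62)
  7^16 ≡ 41² = 1681 ≡ 7 (mod 62)
  7^32 ≡ 7² = 49 ≡ 49 (mod 62)
  7^64 ≡ 49² = 2401 ≡ 45 (mod 62)
  7^128 ≡ 45² = 2025 ≡ 41 (mod 62)
178 = 128 + 32 + 16 + 2, so 7^178 = 7^128 × 7^32 × 7^16 × 7^2 ≡ 41 × 49 × 7 × 49 (mod 62)
Multiplying step by step:
  41 × 49 = 2009 ≡ 25 (mod 62)
  25 × 7 = 175 ≡ 51 (mod 62)
  51 × 49 = 2499 ≡ 19 (mod 62)
Result: 7^178 ≡ 19 (mod 62)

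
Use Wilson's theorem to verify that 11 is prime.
(10)! mod 11 = 10. Since this equals -1 (mod 11), Wilson confirms 11 is prime.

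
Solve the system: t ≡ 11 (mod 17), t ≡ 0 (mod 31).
M = 17 × 31 = 527. M₁ = 31, y₁ ≡ 11 (mod 17). M₂ = 17, y₂ ≡ 11 (mod 31). t = 11×31×11 + 0×17×11 ≡ 62 (mod 527)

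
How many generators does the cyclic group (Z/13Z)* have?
4

The number of primitive roots modulo p is φ(p-1) = φ(12)
φ(12) = 4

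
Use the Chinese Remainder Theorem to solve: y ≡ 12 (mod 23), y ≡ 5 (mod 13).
265

Using the Chinese Remainder Theorem:
M = product of moduli = 299
For equation 1: M_1 = 13, 13 ≡ 13 (mod 23), inverse of 13 mod 23 is 16 (check: 13 × 16 = 208 ≡ 1 (mod 23))
For equation 2: M_2 = 23, 23 ≡ 10 (mod 13), inverse of 23 mod 13 is 4 (check: 10 × 4 = 40 ≡ 1 (mod 13))
Combine: y ≡ Σ r_i×M_i×(M_i⁻¹ mod m_i) = 12×13×16 + 5×23×4 = 2496 + 460 = 2956
2956 mod 299 = 265
y ≡ 265 (mod 299)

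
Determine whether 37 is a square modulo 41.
By Euler's criterion: 37^{20} ≡ 1 (mod 41). Since this equals 1, 37 is a QR.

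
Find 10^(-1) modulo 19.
2

Using Extended Euclidean Algorithm:
gcd(10, 19) = 1
Bezout coefficients: 10 × 2 + 19 × -1 = 1
So 10 × 2 ≡ 1 (mod 19)
The inverse is 2 mod 19 = 2
Verification: 10 × 2 = 20 = 1 × 19 + 1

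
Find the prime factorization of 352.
2^5 × 11

Divide by primes starting from smallest:
352 ÷ 2 = 176
176 ÷ 2 = 88
88 ÷ 2 = 44
44 ÷ 2 = 22
22 ÷ 2 = 11
11 ÷ 11 = 1

352 = 2^5 × 11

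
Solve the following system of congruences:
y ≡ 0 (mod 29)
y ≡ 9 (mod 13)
87

Using the Chinese Remainder Theorem:
M = product of moduli = 377
For equation 1: M_1 = 13, 13 ≡ 13 (mod 29), inverse of 13 mod 29 is 9 (check: 13 × 9 = 117 ≡ 1 (mod 29))
For equation 2: M_2 = 29, 29 ≡ 3 (mod 13), inverse of 29 mod 13 is 9 (check: 3 × 9 = 27 ≡ 1 (mod 13))
Combine: y ≡ Σ r_i×M_i×(M_i⁻¹ mod m_i) = 0×13×9 + 9×29×9 = 0 + 2349 = 2349
2349 mod 377 = 87
y ≡ 87 (mod 377)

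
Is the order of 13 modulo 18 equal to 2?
No, the actual order is 3, not 2.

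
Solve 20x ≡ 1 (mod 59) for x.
3

Using Extended Euclidean Algorithm:
gcd(20, 59) = 1
Bezout coefficients: 20 × 3 + 59 × -1 = 1
So 20 × 3 ≡ 1 (mod 59)
The inverse is 3 mod 59 = 3
Verification: 20 × 3 = 60 = 1 × 59 + 1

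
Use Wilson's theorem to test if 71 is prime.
(70)! mod 71 = 70. Since 70 ≡ -1 (mod 71), 71 is prime.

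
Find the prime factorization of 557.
557

Divide by primes starting from smallest:
557 ÷ 557 = 1

557 = 557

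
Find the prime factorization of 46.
2 × 23

Divide by primes starting from smallest:
46 ÷ 2 = 23
23 ÷ 23 = 1

46 = 2 × 23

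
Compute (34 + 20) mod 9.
0

(34 + 20) = 54
54 mod 9 = 0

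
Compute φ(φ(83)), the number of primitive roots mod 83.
Number of primitive roots mod 83 = φ(82) = 40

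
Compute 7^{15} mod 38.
1

Using successive squaring:
Binary expansion of 15: 1111
Powers of 7 mod 38 (each is the square of the previous):
  7^1 ≡ 7 (mod 38)
  7^2 ≡ 7² = 49 ≡ 11 (mod 38)
  7^4 ≡ 11² = 121 ≡ 7 (mod 38)
  7^8 ≡ 7² = 49 ≡ 11 (mod 38)
15 = 8 + 4 + 2 + 1, so 7^15 = 7^8 × 7^4 × 7^2 × 7^1 ≡ 11 × 7 × 11 × 7 (mod 38)
Multiplying step by step:
  11 × 7 = 77 ≡ 1 (mod 38)
  1 × 11 = 11 ≡ 11 (mod 38)
  11 × 7 = 77 ≡ 1 (mod 38)
Result: 7^15 ≡ 1 (mod 38)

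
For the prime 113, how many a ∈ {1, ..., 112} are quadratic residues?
For prime 113, there are (p-1)/2 = (113-1)/2 = 56 quadratic residues (excluding 0).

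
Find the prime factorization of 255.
3 × 5 × 17

Divide by primes starting from smallest:
255 ÷ 3 = 85
85 ÷ 5 = 17
17 ÷ 17 = 1

255 = 3 × 5 × 17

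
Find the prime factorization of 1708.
2^2 × 7 × 61

Divide by primes starting from smallest:
1708 ÷ 2 = 854
854 ÷ 2 = 427
427 ÷ 7 = 61
61 ÷ 61 = 1

1708 = 2^2 × 7 × 61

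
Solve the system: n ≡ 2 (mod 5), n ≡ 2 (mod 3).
M = 5 × 3 = 15. M₁ = 3, y₁ ≡ 2 (mod 5). M₂ = 5, y₂ ≡ 2 (mod 3). n = 2×3×2 + 2×5×2 ≡ 2 (mod 15)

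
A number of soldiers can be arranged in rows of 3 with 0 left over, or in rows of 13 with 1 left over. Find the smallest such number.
M = 3 × 13 = 39. M₁ = 13, y₁ ≡ 1 (mod 3). M₂ = 3, y₂ ≡ 9 (mod 13). x = 0×13×1 + 1×3×9 ≡ 27 (mod 39). The smallest positive such number is 27.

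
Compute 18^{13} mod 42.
18

Using successive squaring:
Binary expansion of 13: 1101
Powers of 18 mod 42 (each is the square of the previous):
  18^1 ≡ 18 (mod 42)
  18^2 ≡ 18² = 324 ≡ 30 (mod 42)
  18^4 ≡ 30² = 900 ≡ 18 (mod 42)
  18^8 ≡ 18² = 324 ≡ 30 (mod 42)
13 = 8 + 4 + 1, so 18^13 = 18^8 × 18^4 × 18^1 ≡ 30 × 18 × 18 (mod 42)
Multiplying step by step:
  30 × 18 = 540 ≡ 36 (mod 42)
  36 × 18 = 648 ≡ 18 (mod 42)
Result: 18^13 ≡ 18 (mod 42)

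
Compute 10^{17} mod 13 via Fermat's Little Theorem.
4

By Fermat's Little Theorem, a^(p-1) ≡ 1 (mod p) for prime p and gcd(a, p) = 1
Here p = 13, so 10^12 ≡ 1 (mod 13)
We can reduce the exponent: 17 mod 12 = 5
So 10^17 ≡ 10^5 (mod 13)
Computing: 10^5 mod 13 = 4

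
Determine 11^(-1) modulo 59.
11^(-1) ≡ 43 (mod 59). Verification: 11 × 43 = 473 ≡ 1 (mod 59)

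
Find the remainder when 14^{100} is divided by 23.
By Fermat: 14^{22} ≡ 1 (mod 23). 100 = 4×22 + 12. So 14^{100} ≡ 14^{12} ≡ 9 (mod 23)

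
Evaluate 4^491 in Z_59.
Using Fermat: 4^{58} ≡ 1 (mod 59). 491 ≡ 27 (mod 58). So 4^{491} ≡ 4^{27} ≡ 48 (mod 59)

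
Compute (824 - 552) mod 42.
20

(824 - 552) = 272
272 mod 42 = 20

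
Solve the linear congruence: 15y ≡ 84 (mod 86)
40

Since gcd(15, 86) = 1 divides 84, a solution exists.
Multiply both sides by the inverse of 15 mod 86:
  15^(-1) mod 86 = 23
  x ≡ 23 × 84 ≡ 1932 ≡ 40 (mod 86)
Verification: 15 × 40 = 600 = 6 × 86 + 84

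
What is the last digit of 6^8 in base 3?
6 ≡ 0 (mod 3). 8 = 8 (binary 1000). Repeated squaring mod 3: 0^1 ≡ 0; 0^2 ≡ 0² = 0 ≡ 0; 0^4 ≡ 0² = 0 ≡ 0; 0^8 ≡ 0² = 0 ≡ 0. So 6^8 ≡ 0 (mod 3).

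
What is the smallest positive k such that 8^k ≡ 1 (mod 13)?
Powers of 8 mod 13: 8^1≡8, 8^2≡12, 8^3≡5, 8^4≡1. Order = 4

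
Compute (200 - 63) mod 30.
17

(200 - 63) = 137
137 mod 30 = 17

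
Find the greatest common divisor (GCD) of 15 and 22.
1

Using the Euclidean algorithm:
15 = 0 × 22 + 15
22 = 1 × 15 + 7
15 = 2 × 7 + 1
7 = 7 × 1 + 0

GCD(15, 22) = 1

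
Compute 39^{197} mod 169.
0

Using successive squaring:
Binary expansion of 197: 11000101
Powers of 39 mod 169 (each is the square of the previous):
  39^1 ≡ 39 (mod 169)
  39^2 ≡ 39² = 1521 ≡ 0 (mod 169)
  39^4 ≡ 0² = 0 ≡ 0 (mod 169)
  39^8 ≡ 0² = 0 ≡ 0 (mod 169)
  39^16 ≡ 0² = 0 ≡ 0 (mod 169)
  39^32 ≡ 0² = 0 ≡ 0 (mod 169)
  39^64 ≡ 0² = 0 ≡ 0 (mod 169)
  39^128 ≡ 0² = 0 ≡ 0 (mod 169)
197 = 128 + 64 + 4 + 1, so 39^197 = 39^128 × 39^64 × 39^4 × 39^1 ≡ 0 × 0 × 0 × 39 (mod 169)
Multiplying step by step:
  0 × 0 = 0 ≡ 0 (mod 169)
  0 × 0 = 0 ≡ 0 (mod 169)
  0 × 39 = 0 ≡ 0 (mod 169)
Result: 39^197 ≡ 0 (mod 169)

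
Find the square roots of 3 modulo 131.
The square roots of 3 mod 131 are 38 and 93. Verify: 38² = 1444 ≡ 3 (mod 131)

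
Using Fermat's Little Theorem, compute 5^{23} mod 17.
10

By Fermat's Little Theorem, a^(p-1) ≡ 1 (mod p) for prime p and gcd(a, p) = 1
Here p = 17, so 5^16 ≡ 1 (mod 17)
We can reduce the exponent: 23 mod 16 = 7
So 5^23 ≡ 5^7 (mod 17)
Computing: 5^7 mod 17 = 10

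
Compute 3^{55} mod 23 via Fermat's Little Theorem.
1

By Fermat's Little Theorem, a^(p-1) ≡ 1 (mod p) for prime p and gcd(a, p) = 1
Here p = 23, so 3^22 ≡ 1 (mod 23)
We can reduce the exponent: 55 mod 22 = 11
So 3^55 ≡ 3^11 (mod 23)
Computing: 3^11 mod 23 = 1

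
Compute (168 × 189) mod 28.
0

(168 × 189) = 31752
31752 mod 28 = 0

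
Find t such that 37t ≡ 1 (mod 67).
37^(-1) ≡ 29 (mod 67). Verification: 37 × 29 = 1073 ≡ 1 (mod 67)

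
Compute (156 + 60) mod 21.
6

(156 + 60) = 216
216 mod 21 = 6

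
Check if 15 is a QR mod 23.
By Euler's criterion: 15^{11} ≡ 22 (mod 23). Since this equals -1 (≡ 22), 15 is not a QR.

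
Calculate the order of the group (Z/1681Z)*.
1640

Prime factorization: 1681 = 41^2
Using the formula φ(n) = n × Π(1 - 1/p) for each prime factor p:
φ(1681) = 1681 × (1 - 1/41)
φ(1681) = 1640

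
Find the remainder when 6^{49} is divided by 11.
By Fermat: 6^{10} ≡ 1 (mod 11). 49 = 4×10 + 9. So 6^{49} ≡ 6^{9} ≡ 2 (mod 11)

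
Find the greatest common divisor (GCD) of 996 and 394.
2

Using the Euclidean algorithm:
996 = 2 × 394 + 208
394 = 1 × 208 + 186
208 = 1 × 186 + 22
186 = 8 × 22 + 10
22 = 2 × 10 + 2
10 = 5 × 2 + 0

GCD(996, 394) = 2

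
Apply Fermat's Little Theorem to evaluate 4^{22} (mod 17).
16

By Fermat's Little Theorem, a^(p-1) ≡ 1 (mod p) for prime p and gcd(a, p) = 1
Here p = 17, so 4^16 ≡ 1 (mod 17)
We can reduce the exponent: 22 mod 16 = 6
So 4^22 ≡ 4^6 (mod 17)
Computing: 4^6 mod 17 = 16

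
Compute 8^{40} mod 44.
12

Using successive squaring:
Binary expansion of 40: 101000
Powers of 8 mod 44 (each is the square of the previous):
  8^1 ≡ 8 (mod 44)
  8^2 ≡ 8² = 64 ≡ 20 (mod 44)
  8^4 ≡ 20² = 400 ≡ 4 (mod 44)
  8^8 ≡ 4² = 16 ≡ 16 (mod 44)
  8^16 ≡ 16² = 256 ≡ 36 (mod 44)
  8^32 ≡ 36² = 1296 ≡ 20 (mod 44)
40 = 32 + 8, so 8^40 = 8^32 × 8^8 ≡ 20 × 16 (mod 44)
Multiplying step by step:
  20 × 16 = 320 ≡ 12 (mod 44)
Result: 8^40 ≡ 12 (mod 44)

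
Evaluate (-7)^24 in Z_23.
Using Fermat: (-7)^{22} ≡ 1 (mod 23). 24 ≡ 2 (mod 22). So (-7)^{24} ≡ (-7)^{2} ≡ 3 (mod 23)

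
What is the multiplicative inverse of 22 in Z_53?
22^(-1) ≡ 41 (mod 53). Verification: 22 × 41 = 902 ≡ 1 (mod 53)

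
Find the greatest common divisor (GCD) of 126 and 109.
1

Using the Euclidean algorithm:
126 = 1 × 109 + 17
109 = 6 × 17 + 7
17 = 2 × 7 + 3
7 = 2 × 3 + 1
3 = 3 × 1 + 0

GCD(126, 109) = 1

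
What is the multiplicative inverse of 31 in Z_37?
6

Using Extended Euclidean Algorithm:
gcd(31, 37) = 1
Bezout coefficients: 31 × 6 + 37 × -5 = 1
So 31 × 6 ≡ 1 (mod 37)
The inverse is 6 mod 37 = 6
Verification: 31 × 6 = 186 = 5 × 37 + 1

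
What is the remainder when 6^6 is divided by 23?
6 = 4 + 2 (binary 110). Repeated squaring mod 23: 6^1 ≡ 6; 6^2 ≡ 6² = 36 ≡ 13; 6^4 ≡ 13² = 169 ≡ 8. Multiply: 6^6 = 6^4 × 6^2 ≡ 8 × 13 (mod 23): 8 × 13 = 104 ≡ 12. So 6^6 ≡ 12 (mod 23).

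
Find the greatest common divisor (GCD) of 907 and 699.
1

Using the Euclidean algorithm:
907 = 1 × 699 + 208
699 = 3 × 208 + 75
208 = 2 × 75 + 58
75 = 1 × 58 + 17
58 = 3 × 17 + 7
17 = 2 × 7 + 3
7 = 2 × 3 + 1
3 = 3 × 1 + 0

GCD(907, 699) = 1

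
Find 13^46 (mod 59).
Using repeated squaring. 46 = 32 + 8 + 4 + 2 (binary 101110). Repeated squaring mod 59: 13^1 ≡ 13; 13^2 ≡ 13² = 169 ≡ 51; 13^4 ≡ 51² = 2601 ≡ 5; 13^8 ≡ 5² = 25 ≡ 25; 13^16 ≡ 25² = 625 ≡ 35; 13^32 ≡ 35² = 1225 ≡ 45. Multiply: 13^46 = 13^32 × 13^8 × 13^4 × 13^2 ≡ 45 × 25 × 5 × 51 (mod 59): 45 × 25 = 1125 ≡ 4; 4 × 5 = 20 ≡ 20; 20 × 51 = 1020 ≡ 17. So 13^46 ≡ 17 (mod 59).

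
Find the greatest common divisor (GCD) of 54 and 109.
1

Using the Euclidean algorithm:
54 = 0 × 109 + 54
109 = 2 × 54 + 1
54 = 54 × 1 + 0

GCD(54, 109) = 1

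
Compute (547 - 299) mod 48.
8

(547 - 299) = 248
248 mod 48 = 8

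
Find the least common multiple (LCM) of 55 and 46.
2530

First find GCD(55, 46) using the Euclidean algorithm:
55 = 1 × 46 + 9
46 = 5 × 9 + 1
9 = 9 × 1 + 0
GCD(55, 46) = 1

LCM formula: LCM(a, b) = (a × b) / GCD(a, b)
LCM(55, 46) = (55 × 46) / 1
LCM(55, 46) = 2530 / 1
LCM(55, 46) = 2530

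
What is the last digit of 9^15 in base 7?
Using Fermat: 9^{6} ≡ 1 (mod 7). 15 ≡ 3 (mod 6). So 9^{15} ≡ 9^{3} ≡ 1 (mod 7)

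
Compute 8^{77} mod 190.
88

Using successive squaring:
Binary expansion of 77: 1001101
Powers of 8 mod 190 (each is the square of the previous):
  8^1 ≡ 8 (mod 190)
  8^2 ≡ 8² = 64 ≡ 64 (mod 190)
  8^4 ≡ 64² = 4096 ≡ 106 (mod 190)
  8^8 ≡ 106² = 11236 ≡ 26 (mod 190)
  8^16 ≡ 26² = 676 ≡ 106 (mod 190)
  8^32 ≡ 106² = 11236 ≡ 26 (mod 190)
  8^64 ≡ 26² = 676 ≡ 106 (mod 190)
77 = 64 + 8 + 4 + 1, so 8^77 = 8^64 × 8^8 × 8^4 × 8^1 ≡ 106 × 26 × 106 × 8 (mod 190)
Multiplying step by step:
  106 × 26 = 2756 ≡ 96 (mod 190)
  96 × 106 = 10176 ≡ 106 (mod 190)
  106 × 8 = 848 ≡ 88 (mod 190)
Result: 8^77 ≡ 88 (mod 190)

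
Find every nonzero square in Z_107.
QRs mod 107: {1, 3, 4, 9, 10, 11, 12, 13, 14, 16, 19, 23, 25, 27, 29, 30, 33, 34, 35, 36, 37, 39, 40, 41, 42, 44, 47, 48, 49, 52, 53, 56, 57, 61, 62, 64, 69, 75, 76, 79, 81, 83, 85, 86, 87, 89, 90, 92, 99, 100, 101, 102, 105}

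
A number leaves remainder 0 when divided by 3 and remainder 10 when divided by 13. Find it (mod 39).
M = 3 × 13 = 39. M₁ = 13, y₁ ≡ 1 (mod 3). M₂ = 3, y₂ ≡ 9 (mod 13). t = 0×13×1 + 10×3×9 ≡ 36 (mod 39)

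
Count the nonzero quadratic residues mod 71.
For prime 71, there are (p-1)/2 = (71-1)/2 = 35 quadratic residues (excluding 0).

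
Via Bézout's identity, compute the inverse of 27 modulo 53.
Extended GCD: 27(2) + 53(-1) = 1. So 27^(-1) ≡ 2 ≡ 2 (mod 53). Verify: 27 × 2 = 54 ≡ 1 (mod 53)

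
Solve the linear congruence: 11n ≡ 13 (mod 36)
11

Since gcd(11, 36) = 1 divides 13, a solution exists.
Multiply both sides by the inverse of 11 mod 36:
  11^(-1) mod 36 = 23
  x ≡ 23 × 13 ≡ 299 ≡ 11 (mod 36)
Verification: 11 × 11 = 121 = 3 × 36 + 13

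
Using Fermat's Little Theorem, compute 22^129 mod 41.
By Fermat: 22^{40} ≡ 1 (mod 41). 129 = 3×40 + 9. So 22^{129} ≡ 22^{9} ≡ 35 (mod 41)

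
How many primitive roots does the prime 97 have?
Number of primitive roots mod 97 = φ(96) = 32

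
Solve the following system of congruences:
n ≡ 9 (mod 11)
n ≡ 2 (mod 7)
9

Using the Chinese Remainder Theorem:
M = product of moduli = 77
For equation 1: M_1 = 7, 7 ≡ 7 (mod 11), inverse of 7 mod 11 is 8 (check: 7 × 8 = 56 ≡ 1 (mod 11))
For equation 2: M_2 = 11, 11 ≡ 4 (mod 7), inverse of 11 mod 7 is 2 (check: 4 × 2 = 8 ≡ 1 (mod 7))
Combine: n ≡ Σ r_i×M_i×(M_i⁻¹ mod m_i) = 9×7×8 + 2×11×2 = 504 + 44 = 548
548 mod 77 = 9
n ≡ 9 (mod 77)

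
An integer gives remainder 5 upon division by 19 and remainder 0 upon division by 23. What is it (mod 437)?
M = 19 × 23 = 437. M₁ = 23, y₁ ≡ 5 (mod 19). M₂ = 19, y₂ ≡ 17 (mod 23). k = 5×23×5 + 0×19×17 ≡ 138 (mod 437). The smallest positive such number is 138.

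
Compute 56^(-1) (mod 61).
12

Using Extended Euclidean Algorithm:
gcd(56, 61) = 1
Bezout coefficients: 56 × 12 + 61 × -11 = 1
So 56 × 12 ≡ 1 (mod 61)
The inverse is 12 mod 61 = 12
Verification: 56 × 12 = 672 = 11 × 61 + 1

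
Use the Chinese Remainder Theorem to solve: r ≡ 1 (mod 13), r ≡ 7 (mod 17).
M = 13 × 17 = 221. M₁ = 17, y₁ ≡ 10 (mod 13). M₂ = 13, y₂ ≡ 4 (mod 17). r = 1×17×10 + 7×13×4 ≡ 92 (mod 221)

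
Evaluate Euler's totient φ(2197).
2028

Prime factorization: 2197 = 13^3
Using the formula φ(n) = n × Π(1 - 1/p) for each prime factor p:
φ(2197) = 2197 × (1 - 1/13)
φ(2197) = 2028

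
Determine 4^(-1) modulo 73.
4^(-1) ≡ 55 (mod 73). Verification: 4 × 55 = 220 ≡ 1 (mod 73)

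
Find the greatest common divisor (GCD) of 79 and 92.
1

Using the Euclidean algorithm:
79 = 0 × 92 + 79
92 = 1 × 79 + 13
79 = 6 × 13 + 1
13 = 13 × 1 + 0

GCD(79, 92) = 1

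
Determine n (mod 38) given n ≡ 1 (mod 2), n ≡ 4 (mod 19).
23

Using the Chinese Remainder Theorem:
M = product of moduli = 38
For equation 1: M_1 = 19, 19 ≡ 1 (mod 2), inverse of 19 mod 2 is 1 (check: 1 × 1 = 1 ≡ 1 (mod 2))
For equation 2: M_2 = 2, 2 ≡ 2 (mod 19), inverse of 2 mod 19 is 10 (check: 2 × 10 = 20 ≡ 1 (mod 19))
Combine: n ≡ Σ r_i×M_i×(M_i⁻¹ mod m_i) = 1×19×1 + 4×2×10 = 19 + 80 = 99
99 mod 38 = 23
n ≡ 23 (mod 38)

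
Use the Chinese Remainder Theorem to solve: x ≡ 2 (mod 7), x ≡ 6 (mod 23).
M = 7 × 23 = 161. M₁ = 23, y₁ ≡ 4 (mod 7). M₂ = 7, y₂ ≡ 10 (mod 23). x = 2×23×4 + 6×7×10 ≡ 121 (mod 161)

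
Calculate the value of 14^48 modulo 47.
Using Fermat: 14^{46} ≡ 1 (mod 47). 48 ≡ 2 (mod 46). So 14^{48} ≡ 14^{2} ≡ 8 (mod 47)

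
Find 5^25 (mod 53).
Using repeated squaring. 25 = 16 + 8 + 1 (binary 11001). Repeated squaring mod 53: 5^1 ≡ 5; 5^2 ≡ 5² = 25 ≡ 25; 5^4 ≡ 25² = 625 ≡ 42; 5^8 ≡ 42² = 1764 ≡ 15; 5^16 ≡ 15² = 225 ≡ 13. Multiply: 5^25 = 5^16 × 5^8 × 5^1 ≡ 13 × 15 × 5 (mod 53): 13 × 15 = 195 ≡ 36; 36 × 5 = 180 ≡ 21. So 5^25 ≡ 21 (mod 53).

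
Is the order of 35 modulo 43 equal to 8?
No, the actual order is 7, not 8.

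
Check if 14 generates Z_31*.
p - 1 = 30 has prime divisors 2, 3, 5. Check 14^(30/q) mod 31 for each: 14^(30/2) = 14^15 ≡ 1, 14^(30/3) = 14^10 ≡ 25, 14^(30/5) = 14^6 ≡ 8 (mod 31). Since 14^15 ≡ 1 (mod 31), the order of 14 divides 15 (in fact the order is 15) ≠ 30, so it is not a primitive root.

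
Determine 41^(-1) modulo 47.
41^(-1) ≡ 39 (mod 47). Verification: 41 × 39 = 1599 ≡ 1 (mod 47)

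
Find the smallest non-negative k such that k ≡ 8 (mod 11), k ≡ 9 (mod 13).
74

Using the Chinese Remainder Theorem:
M = product of moduli = 143
For equation 1: M_1 = 13, 13 ≡ 2 (mod 11), inverse of 13 mod 11 is 6 (check: 2 × 6 = 12 ≡ 1 (mod 11))
For equation 2: M_2 = 11, 11 ≡ 11 (mod 13), inverse of 11 mod 13 is 6 (check: 11 × 6 = 66 ≡ 1 (mod 13))
Combine: k ≡ Σ r_i×M_i×(M_i⁻¹ mod m_i) = 8×13×6 + 9×11×6 = 624 + 594 = 1218
1218 mod 143 = 74
k ≡ 74 (mod 143)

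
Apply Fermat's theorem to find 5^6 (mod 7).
By Fermat's Little Theorem, 5^{6} ≡ 1 (mod 7) since 7 is prime and gcd(5, 7) = 1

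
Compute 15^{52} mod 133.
120

Using successive squaring:
Binary expansion of 52: 110100
Powers of 15 mod 133 (each is the square of the previous):
  15^1 ≡ 15 (mod 133)
  15^2 ≡ 15² = 225 ≡ 92 (mod 133)
  15^4 ≡ 92² = 8464 ≡ 85 (mod 133)
  15^8 ≡ 85² = 7225 ≡ 43 (mod 133)
  15^16 ≡ 43² = 1849 ≡ 120 (mod 133)
  15^32 ≡ 120² = 14400 ≡ 36 (mod 133)
52 = 32 + 16 + 4, so 15^52 = 15^32 × 15^16 × 15^4 ≡ 36 × 120 × 85 (mod 133)
Multiplying step by step:
  36 × 120 = 4320 ≡ 64 (mod 133)
  64 × 85 = 5440 ≡ 120 (mod 133)
Result: 15^52 ≡ 120 (mod 133)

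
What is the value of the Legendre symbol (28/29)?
(28/29) = 28^{14} mod 29 = 1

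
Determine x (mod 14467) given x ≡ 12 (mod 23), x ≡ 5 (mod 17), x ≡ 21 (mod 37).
12823

Using the Chinese Remainder Theorem:
M = product of moduli = 14467
For equation 1: M_1 = 629, 629 ≡ 8 (mod 23), inverse of 629 mod 23 is 3 (check: 8 × 3 = 24 ≡ 1 (mod 23))
For equation 2: M_2 = 851, 851 ≡ 1 (mod 17), inverse of 851 mod 17 is 1 (check: 1 × 1 = 1 ≡ 1 (mod 17))
For equation 3: M_3 = 391, 391 ≡ 21 (mod 37), inverse of 391 mod 37 is 30 (check: 21 × 30 = 630 ≡ 1 (mod 37))
Combine: x ≡ Σ r_i×M_i×(M_i⁻¹ mod m_i) = 12×629×3 + 5×851×1 + 21×391×30 = 22644 + 4255 + 246330 = 273229
273229 mod 14467 = 12823
x ≡ 12823 (mod 14467)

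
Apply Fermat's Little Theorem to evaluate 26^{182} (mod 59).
28

By Fermat's Little Theorem, a^(p-1) ≡ 1 (mod p) for prime p and gcd(a, p) = 1
Here p = 59, so 26^58 ≡ 1 (mod 59)
We can reduce the exponent: 182 mod 58 = 8
So 26^182 ≡ 26^8 (mod 59)
Computing: 26^8 mod 59 = 28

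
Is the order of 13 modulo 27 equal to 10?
No, the actual order is 9, not 10.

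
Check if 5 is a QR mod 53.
By Euler's criterion: 5^{26} ≡ 52 (mod 53). Since this equals -1 (≡ 52), 5 is not a QR.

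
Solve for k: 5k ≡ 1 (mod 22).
9

Since gcd(5, 22) = 1 divides 1, a solution exists.
Multiply both sides by the inverse of 5 mod 22:
  5^(-1) mod 22 = 9
  x ≡ 9 × 1 ≡ 9 ≡ 9 (mod 22)
Verification: 5 × 9 = 45 = 2 × 22 + 1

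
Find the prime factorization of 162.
2 × 3^4

Divide by primes starting from smallest:
162 ÷ 2 = 81
81 ÷ 3 = 27
27 ÷ 3 = 9
9 ÷ 3 = 3
3 ÷ 3 = 1

162 = 2 × 3^4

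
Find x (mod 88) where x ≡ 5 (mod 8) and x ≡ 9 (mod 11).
M = 8 × 11 = 88. M₁ = 11, y₁ ≡ 3 (mod 8). M₂ = 8, y₂ ≡ 7 (mod 11). x = 5×11×3 + 9×8×7 ≡ 53 (mod 88)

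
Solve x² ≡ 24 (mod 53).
The square roots of 24 mod 53 are 36 and 17. Verify: 36² = 1296 ≡ 24 (mod 53)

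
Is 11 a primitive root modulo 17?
Yes

To verify, check if 11^(16/q) ≢ 1 (mod 17) for each prime divisor q of 16
Divisors of 16 = 16: [1, 2, 4, 8, 16]
  11^(16/2) = 11^8 ≡ 16 (mod 17)
Conclusion: 11 is a primitive root modulo 17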